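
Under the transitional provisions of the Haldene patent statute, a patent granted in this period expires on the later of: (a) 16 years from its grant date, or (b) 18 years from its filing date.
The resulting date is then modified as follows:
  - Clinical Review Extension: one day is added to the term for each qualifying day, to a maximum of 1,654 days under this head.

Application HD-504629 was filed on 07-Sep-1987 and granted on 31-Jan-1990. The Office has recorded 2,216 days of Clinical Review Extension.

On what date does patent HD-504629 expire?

(a) grant + 16 years → 31 January 2006.
(b) filing + 18 years → 7 September 2005.
Later of the two: 31 January 2006.
Clinical Review Extension: 2216 days claimed exceeds the 1654-day cap, so +1654 days → 12 August 2010.

August 12, 2010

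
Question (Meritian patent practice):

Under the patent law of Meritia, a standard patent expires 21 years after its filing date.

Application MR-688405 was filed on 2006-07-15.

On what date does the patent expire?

Filing date + 21 years → 15 July 2027.

2027-07-15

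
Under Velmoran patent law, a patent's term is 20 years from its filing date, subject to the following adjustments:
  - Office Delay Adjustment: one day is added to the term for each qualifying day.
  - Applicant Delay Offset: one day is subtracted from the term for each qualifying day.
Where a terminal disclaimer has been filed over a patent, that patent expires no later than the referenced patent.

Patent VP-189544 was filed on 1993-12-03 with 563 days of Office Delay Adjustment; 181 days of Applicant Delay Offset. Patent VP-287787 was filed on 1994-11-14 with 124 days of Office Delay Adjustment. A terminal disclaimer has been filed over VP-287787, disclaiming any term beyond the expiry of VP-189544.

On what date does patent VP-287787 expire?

2014-12-20

Natural term of VP-287787:
  Base: filing + 20 years → 14 November 2014.
  Office Delay Adjustment: +124 days → 18 March 2015.
Expiry of referenced patent VP-189544:
  Base: filing + 20 years → 3 December 2013.
  Office Delay Adjustment: +563 days → 19 June 2015.
  Applicant Delay Offset: −181 days → 20 December 2014.
Terminal disclaimer: VP-287787 expires on the earlier of 18 March 2015 and 20 December 2014.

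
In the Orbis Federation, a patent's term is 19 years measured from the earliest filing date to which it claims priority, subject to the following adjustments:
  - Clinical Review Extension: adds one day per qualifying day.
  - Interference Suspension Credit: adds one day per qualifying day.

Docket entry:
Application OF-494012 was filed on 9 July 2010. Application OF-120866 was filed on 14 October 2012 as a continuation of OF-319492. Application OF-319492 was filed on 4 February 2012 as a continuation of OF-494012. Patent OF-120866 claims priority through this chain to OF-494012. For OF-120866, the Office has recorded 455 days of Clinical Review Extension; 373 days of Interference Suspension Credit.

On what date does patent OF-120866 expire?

Earliest priority filing: 9 July 2010.
Base term: 9 July 2010 + 19 years → 9 July 2029.
Clinical Review Extension: +455 days → 7 October 2030.
Interference Suspension Credit: +373 days → 15 October 2031.

October 15, 2031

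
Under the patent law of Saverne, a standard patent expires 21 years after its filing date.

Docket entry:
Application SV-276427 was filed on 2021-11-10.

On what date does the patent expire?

Filing date + 21 years → 10 November 2042.

2042-11-10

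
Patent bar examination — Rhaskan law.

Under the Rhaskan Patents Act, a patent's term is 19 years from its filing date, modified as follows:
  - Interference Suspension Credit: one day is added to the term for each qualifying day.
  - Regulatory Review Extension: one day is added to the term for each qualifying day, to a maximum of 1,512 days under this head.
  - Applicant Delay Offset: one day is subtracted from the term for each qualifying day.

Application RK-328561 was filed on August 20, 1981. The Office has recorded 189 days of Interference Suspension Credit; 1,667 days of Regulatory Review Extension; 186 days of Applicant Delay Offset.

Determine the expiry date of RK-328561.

2004-10-13

Base term: filing date + 19 years → 20 August 2000.
Interference Suspension Credit: +189 days → 25 February 2001.
Regulatory Review Extension: 1667 days claimed exceeds the 1512-day cap, so +1512 days → 17 April 2005.
Applicant Delay Offset: −186 days → 13 October 2004.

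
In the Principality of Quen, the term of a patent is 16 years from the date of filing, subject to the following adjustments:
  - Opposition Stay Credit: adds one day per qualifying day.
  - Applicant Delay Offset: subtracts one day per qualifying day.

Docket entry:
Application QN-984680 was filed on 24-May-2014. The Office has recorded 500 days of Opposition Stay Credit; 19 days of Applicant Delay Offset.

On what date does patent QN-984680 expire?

Base term: filing date + 16 years → 24 May 2030.
Opposition Stay Credit: +500 days → 6 October 2031.
Applicant Delay Offset: −19 days → 17 September 2031.

2031-09-17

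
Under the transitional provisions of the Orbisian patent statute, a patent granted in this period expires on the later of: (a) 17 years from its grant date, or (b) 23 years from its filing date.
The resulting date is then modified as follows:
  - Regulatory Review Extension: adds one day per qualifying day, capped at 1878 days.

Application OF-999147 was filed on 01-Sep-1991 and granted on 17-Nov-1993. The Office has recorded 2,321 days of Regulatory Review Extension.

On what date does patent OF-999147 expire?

(a) grant + 17 years → 17 November 2010.
(b) filing + 23 years → 1 September 2014.
Later of the two: 1 September 2014.
Regulatory Review Extension: 2321 days claimed exceeds the 1878-day cap, so +1878 days → 23 October 2019.

October 23, 2019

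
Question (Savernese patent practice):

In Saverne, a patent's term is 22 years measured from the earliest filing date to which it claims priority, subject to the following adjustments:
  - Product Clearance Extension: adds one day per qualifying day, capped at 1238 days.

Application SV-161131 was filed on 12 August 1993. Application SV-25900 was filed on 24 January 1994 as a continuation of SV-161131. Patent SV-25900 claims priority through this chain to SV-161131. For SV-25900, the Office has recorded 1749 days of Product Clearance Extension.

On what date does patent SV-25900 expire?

Earliest priority filing: 12 August 1993.
Base term: 12 August 1993 + 22 years → 12 August 2015.
Product Clearance Extension: 1749 days claimed exceeds the 1238-day cap, so +1238 days → 1 January 2019.

2019-01-01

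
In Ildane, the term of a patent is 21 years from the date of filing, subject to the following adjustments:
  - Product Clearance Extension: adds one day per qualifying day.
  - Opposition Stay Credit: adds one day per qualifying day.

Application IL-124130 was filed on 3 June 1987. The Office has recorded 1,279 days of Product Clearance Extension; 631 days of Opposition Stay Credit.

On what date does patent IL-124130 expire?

Base term: filing date + 21 years → 3 June 2008.
Product Clearance Extension: +1279 days → 4 December 2011.
Opposition Stay Credit: +631 days → 26 August 2013.

August 26, 2013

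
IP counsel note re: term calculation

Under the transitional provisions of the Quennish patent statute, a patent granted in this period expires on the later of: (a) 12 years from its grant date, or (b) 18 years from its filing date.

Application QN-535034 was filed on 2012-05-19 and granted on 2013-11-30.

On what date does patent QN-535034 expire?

May 19, 2030

(a) grant + 12 years → 30 November 2025.
(b) filing + 18 years → 19 May 2030.
Later of the two: 19 May 2030.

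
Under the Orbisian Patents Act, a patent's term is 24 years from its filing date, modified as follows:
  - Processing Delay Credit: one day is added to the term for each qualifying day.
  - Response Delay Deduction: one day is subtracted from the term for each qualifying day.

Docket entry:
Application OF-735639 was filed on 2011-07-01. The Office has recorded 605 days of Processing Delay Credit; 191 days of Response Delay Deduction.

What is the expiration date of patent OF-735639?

August 18, 2036

Base term: filing date + 24 years → 1 July 2035.
Processing Delay Credit: +605 days → 25 February 2037.
Response Delay Deduction: −191 days → 18 August 2036.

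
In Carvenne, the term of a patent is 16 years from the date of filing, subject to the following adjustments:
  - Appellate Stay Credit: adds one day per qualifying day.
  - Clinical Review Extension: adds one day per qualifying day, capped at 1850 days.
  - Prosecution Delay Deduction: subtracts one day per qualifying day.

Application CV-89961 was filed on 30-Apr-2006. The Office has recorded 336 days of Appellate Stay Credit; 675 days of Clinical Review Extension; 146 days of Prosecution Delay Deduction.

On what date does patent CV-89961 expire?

2024-09-11

Base term: filing date + 16 years → 30 April 2022.
Appellate Stay Credit: +336 days → 1 April 2023.
Clinical Review Extension: 675 days (within the 1850-day cap) → +675 days → 4 February 2025.
Prosecution Delay Deduction: −146 days → 11 September 2024.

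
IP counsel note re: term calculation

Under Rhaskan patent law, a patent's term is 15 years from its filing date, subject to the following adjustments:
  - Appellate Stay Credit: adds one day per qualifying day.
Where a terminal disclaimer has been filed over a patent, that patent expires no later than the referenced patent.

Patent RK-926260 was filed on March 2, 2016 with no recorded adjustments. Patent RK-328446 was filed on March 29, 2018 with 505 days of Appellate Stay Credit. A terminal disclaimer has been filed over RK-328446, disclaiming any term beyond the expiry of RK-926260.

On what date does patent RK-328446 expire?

March 2, 2031

Natural term of RK-328446:
  Base: filing + 15 years → 29 March 2033.
  Appellate Stay Credit: +505 days → 16 August 2034.
Expiry of referenced patent RK-926260:
  Base: filing + 15 years → 2 March 2031.
Terminal disclaimer: RK-328446 expires on the earlier of 16 August 2034 and 2 March 2031.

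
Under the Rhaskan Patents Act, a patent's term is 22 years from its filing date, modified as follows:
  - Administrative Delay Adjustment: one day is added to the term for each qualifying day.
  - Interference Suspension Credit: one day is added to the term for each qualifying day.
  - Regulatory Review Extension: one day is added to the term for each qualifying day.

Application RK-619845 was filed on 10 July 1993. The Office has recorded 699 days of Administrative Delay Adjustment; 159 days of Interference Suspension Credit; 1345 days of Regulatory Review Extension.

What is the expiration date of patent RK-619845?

Base term: filing date + 22 years → 10 July 2015.
Administrative Delay Adjustment: +699 days → 8 June 2017.
Interference Suspension Credit: +159 days → 14 November 2017.
Regulatory Review Extension: +1345 days → 21 July 2021.

July 21, 2021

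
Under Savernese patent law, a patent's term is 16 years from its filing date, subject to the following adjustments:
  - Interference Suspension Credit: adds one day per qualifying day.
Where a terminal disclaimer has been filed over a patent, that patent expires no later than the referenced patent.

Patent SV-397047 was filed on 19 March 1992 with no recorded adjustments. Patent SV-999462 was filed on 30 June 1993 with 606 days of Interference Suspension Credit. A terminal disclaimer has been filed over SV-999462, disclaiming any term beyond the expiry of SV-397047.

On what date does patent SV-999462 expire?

March 19, 2008

Natural term of SV-999462:
  Base: filing + 16 years → 30 June 2009.
  Interference Suspension Credit: +606 days → 26 February 2011.
Expiry of referenced patent SV-397047:
  Base: filing + 16 years → 19 March 2008.
Terminal disclaimer: SV-999462 expires on the earlier of 26 February 2011 and 19 March 2008.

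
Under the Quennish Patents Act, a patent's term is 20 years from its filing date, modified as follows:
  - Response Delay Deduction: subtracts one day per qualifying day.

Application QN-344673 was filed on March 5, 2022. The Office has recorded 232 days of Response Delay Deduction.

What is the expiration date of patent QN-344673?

Base term: filing date + 20 years → 5 March 2042.
Response Delay Deduction: −232 days → 16 July 2041.

July 16, 2041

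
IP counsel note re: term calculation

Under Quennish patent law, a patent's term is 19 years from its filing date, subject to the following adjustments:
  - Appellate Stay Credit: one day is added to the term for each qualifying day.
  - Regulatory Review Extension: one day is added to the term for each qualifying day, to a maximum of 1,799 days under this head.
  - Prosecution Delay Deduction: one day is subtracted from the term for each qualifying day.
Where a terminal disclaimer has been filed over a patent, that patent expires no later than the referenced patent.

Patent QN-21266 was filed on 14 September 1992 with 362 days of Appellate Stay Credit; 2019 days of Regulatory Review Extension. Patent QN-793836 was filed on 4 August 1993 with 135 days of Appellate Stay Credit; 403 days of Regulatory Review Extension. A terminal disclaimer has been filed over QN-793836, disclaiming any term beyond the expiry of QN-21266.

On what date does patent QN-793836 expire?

January 24, 2014

Natural term of QN-793836:
  Base: filing + 19 years → 4 August 2012.
  Appellate Stay Credit: +135 days → 17 December 2012.
  Regulatory Review Extension: 403 days (within the 1799-day cap) → +403 days → 24 January 2014.
Expiry of referenced patent QN-21266:
  Base: filing + 19 years → 14 September 2011.
  Appellate Stay Credit: +362 days → 10 September 2012.
  Regulatory Review Extension: 2019 days claimed exceeds the 1799-day cap, so +1799 days → 14 August 2017.
Terminal disclaimer: QN-793836 expires on the earlier of 24 January 2014 and 14 August 2017.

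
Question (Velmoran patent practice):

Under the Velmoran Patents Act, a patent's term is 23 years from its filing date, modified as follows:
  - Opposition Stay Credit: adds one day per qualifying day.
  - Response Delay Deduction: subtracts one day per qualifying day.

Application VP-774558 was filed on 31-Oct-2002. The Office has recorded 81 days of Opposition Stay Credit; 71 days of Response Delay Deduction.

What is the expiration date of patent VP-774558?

Base term: filing date + 23 years → 31 October 2025.
Opposition Stay Credit: +81 days → 20 January 2026.
Response Delay Deduction: −71 days → 10 November 2025.

November 10, 2025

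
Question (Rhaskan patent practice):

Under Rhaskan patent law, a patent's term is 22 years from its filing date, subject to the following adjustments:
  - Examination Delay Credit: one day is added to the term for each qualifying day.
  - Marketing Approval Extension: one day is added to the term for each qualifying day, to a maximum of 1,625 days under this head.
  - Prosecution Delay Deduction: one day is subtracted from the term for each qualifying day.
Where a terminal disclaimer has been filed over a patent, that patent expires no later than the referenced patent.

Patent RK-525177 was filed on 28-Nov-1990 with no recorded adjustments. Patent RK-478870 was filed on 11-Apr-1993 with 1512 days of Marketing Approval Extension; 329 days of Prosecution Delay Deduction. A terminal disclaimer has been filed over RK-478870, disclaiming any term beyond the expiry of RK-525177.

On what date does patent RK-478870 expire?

November 28, 2012

Natural term of RK-478870:
  Base: filing + 22 years → 11 April 2015.
  Marketing Approval Extension: 1512 days (within the 1625-day cap) → +1512 days → 1 June 2019.
  Prosecution Delay Deduction: −329 days → 7 July 2018.
Expiry of referenced patent RK-525177:
  Base: filing + 22 years → 28 November 2012.
Terminal disclaimer: RK-478870 expires on the earlier of 7 July 2018 and 28 November 2012.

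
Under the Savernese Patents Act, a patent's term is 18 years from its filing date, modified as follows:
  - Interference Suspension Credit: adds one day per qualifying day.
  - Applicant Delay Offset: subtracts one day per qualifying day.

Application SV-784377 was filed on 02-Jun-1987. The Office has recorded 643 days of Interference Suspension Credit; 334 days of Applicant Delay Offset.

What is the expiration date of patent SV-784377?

2006-04-07

Base term: filing date + 18 years → 2 June 2005.
Interference Suspension Credit: +643 days → 7 March 2007.
Applicant Delay Offset: −334 days → 7 April 2006.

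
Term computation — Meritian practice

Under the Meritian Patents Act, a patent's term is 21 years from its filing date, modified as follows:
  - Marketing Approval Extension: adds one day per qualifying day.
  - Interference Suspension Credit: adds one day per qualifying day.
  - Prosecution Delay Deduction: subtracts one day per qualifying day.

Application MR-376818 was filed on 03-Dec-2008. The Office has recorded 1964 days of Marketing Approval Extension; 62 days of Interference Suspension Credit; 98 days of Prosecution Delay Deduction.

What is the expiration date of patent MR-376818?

Base term: filing date + 21 years → 3 December 2029.
Marketing Approval Extension: +1964 days → 20 April 2035.
Interference Suspension Credit: +62 days → 21 June 2035.
Prosecution Delay Deduction: −98 days → 15 March 2035.

March 15, 2035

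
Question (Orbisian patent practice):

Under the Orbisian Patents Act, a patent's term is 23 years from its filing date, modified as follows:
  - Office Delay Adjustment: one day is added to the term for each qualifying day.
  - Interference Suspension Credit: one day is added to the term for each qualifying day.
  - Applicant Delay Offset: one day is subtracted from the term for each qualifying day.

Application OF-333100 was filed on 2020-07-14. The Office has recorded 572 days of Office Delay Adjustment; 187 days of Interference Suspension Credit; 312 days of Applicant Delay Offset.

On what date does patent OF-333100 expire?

2044-10-03

Base term: filing date + 23 years → 14 July 2043.
Office Delay Adjustment: +572 days → 5 February 2045.
Interference Suspension Credit: +187 days → 11 August 2045.
Applicant Delay Offset: −312 days → 3 October 2044.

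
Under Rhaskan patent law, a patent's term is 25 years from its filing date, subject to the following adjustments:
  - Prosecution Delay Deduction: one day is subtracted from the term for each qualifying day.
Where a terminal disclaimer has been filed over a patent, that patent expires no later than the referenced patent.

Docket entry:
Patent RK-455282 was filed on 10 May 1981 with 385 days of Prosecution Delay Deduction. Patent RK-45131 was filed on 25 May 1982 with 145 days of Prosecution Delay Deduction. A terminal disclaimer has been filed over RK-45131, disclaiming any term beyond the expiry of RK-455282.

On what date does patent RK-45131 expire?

Natural term of RK-45131:
  Base: filing + 25 years → 25 May 2007.
  Prosecution Delay Deduction: −145 days → 31 December 2006.
Expiry of referenced patent RK-455282:
  Base: filing + 25 years → 10 May 2006.
  Prosecution Delay Deduction: −385 days → 20 April 2005.
Terminal disclaimer: RK-45131 expires on the earlier of 31 December 2006 and 20 April 2005.

April 20, 2005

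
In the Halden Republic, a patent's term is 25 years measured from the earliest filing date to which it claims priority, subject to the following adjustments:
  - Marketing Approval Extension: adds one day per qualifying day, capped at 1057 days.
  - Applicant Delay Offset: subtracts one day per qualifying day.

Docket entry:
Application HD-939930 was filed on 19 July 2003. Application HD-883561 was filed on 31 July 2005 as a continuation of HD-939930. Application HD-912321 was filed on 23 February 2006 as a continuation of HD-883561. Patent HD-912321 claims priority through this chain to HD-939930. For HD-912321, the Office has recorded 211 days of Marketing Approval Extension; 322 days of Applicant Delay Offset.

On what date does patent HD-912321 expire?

Earliest priority filing: 19 July 2003.
Base term: 19 July 2003 + 25 years → 19 July 2028.
Marketing Approval Extension: 211 days (within the 1057-day cap) → +211 days → 15 February 2029.
Applicant Delay Offset: −322 days → 30 March 2028.

2028-03-30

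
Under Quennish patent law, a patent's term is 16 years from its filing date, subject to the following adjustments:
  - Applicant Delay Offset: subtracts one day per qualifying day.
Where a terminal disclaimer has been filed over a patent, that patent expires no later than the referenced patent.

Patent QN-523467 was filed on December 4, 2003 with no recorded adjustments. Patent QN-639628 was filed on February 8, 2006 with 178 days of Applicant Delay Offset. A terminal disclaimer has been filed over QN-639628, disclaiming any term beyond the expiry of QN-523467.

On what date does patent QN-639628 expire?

Natural term of QN-639628:
  Base: filing + 16 years → 8 February 2022.
  Applicant Delay Offset: −178 days → 14 August 2021.
Expiry of referenced patent QN-523467:
  Base: filing + 16 years → 4 December 2019.
Terminal disclaimer: QN-639628 expires on the earlier of 14 August 2021 and 4 December 2019.

December 4, 2019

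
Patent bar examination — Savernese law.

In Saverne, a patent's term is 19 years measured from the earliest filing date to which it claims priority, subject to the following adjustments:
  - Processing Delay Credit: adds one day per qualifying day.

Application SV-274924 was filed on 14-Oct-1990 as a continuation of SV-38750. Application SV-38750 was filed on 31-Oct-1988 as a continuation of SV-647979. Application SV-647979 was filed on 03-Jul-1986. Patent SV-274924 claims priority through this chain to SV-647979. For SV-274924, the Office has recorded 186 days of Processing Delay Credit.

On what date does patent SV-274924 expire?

2006-01-05

Earliest priority filing: 3 July 1986.
Base term: 3 July 1986 + 19 years → 3 July 2005.
Processing Delay Credit: +186 days → 5 January 2006.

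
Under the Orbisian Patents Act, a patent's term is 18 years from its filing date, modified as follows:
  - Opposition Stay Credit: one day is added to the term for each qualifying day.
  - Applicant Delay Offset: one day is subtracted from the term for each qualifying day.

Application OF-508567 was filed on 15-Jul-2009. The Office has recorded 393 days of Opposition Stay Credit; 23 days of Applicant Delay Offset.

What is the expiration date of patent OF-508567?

Base term: filing date + 18 years → 15 July 2027.
Opposition Stay Credit: +393 days → 11 August 2028.
Applicant Delay Offset: −23 days → 19 July 2028.

July 19, 2028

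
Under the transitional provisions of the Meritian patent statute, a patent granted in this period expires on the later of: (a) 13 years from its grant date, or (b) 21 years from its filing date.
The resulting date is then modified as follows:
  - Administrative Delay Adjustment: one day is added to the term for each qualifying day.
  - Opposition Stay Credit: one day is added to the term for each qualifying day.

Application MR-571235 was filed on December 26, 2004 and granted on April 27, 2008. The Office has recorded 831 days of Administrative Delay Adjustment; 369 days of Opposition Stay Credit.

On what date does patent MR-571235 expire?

April 9, 2029

(a) grant + 13 years → 27 April 2021.
(b) filing + 21 years → 26 December 2025.
Later of the two: 26 December 2025.
Administrative Delay Adjustment: +831 days → 5 April 2028.
Opposition Stay Credit: +369 days → 9 April 2029.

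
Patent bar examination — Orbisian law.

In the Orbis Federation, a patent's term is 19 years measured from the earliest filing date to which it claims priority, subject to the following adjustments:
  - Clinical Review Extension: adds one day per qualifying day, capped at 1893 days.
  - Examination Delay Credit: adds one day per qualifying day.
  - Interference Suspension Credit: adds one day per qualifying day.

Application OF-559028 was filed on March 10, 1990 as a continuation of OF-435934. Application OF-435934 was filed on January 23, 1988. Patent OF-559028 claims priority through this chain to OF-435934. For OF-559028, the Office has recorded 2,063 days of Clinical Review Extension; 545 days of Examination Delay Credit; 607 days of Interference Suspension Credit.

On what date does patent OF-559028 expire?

Earliest priority filing: 23 January 1988.
Base term: 23 January 1988 + 19 years → 23 January 2007.
Clinical Review Extension: 2063 days claimed exceeds the 1893-day cap, so +1893 days → 30 March 2012.
Examination Delay Credit: +545 days → 26 September 2013.
Interference Suspension Credit: +607 days → 26 May 2015.

May 26, 2015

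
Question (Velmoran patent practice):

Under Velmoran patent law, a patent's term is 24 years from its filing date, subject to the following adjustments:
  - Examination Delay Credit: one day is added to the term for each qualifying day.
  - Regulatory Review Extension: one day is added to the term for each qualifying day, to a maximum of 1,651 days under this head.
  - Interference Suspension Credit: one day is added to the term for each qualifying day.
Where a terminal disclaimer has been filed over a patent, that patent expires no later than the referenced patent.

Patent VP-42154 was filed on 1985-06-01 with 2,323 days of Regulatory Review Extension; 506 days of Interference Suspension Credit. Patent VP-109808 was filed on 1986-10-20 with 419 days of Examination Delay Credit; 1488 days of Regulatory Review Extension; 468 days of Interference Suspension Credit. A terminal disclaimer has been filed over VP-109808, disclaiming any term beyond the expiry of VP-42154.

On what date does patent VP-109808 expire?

April 28, 2015

Natural term of VP-109808:
  Base: filing + 24 years → 20 October 2010.
  Examination Delay Credit: +419 days → 13 December 2011.
  Regulatory Review Extension: 1488 days (within the 1651-day cap) → +1488 days → 9 January 2016.
  Interference Suspension Credit: +468 days → 21 April 2017.
Expiry of referenced patent VP-42154:
  Base: filing + 24 years → 1 June 2009.
  Regulatory Review Extension: 2323 days claimed exceeds the 1651-day cap, so +1651 days → 8 December 2013.
  Interference Suspension Credit: +506 days → 28 April 2015.
Terminal disclaimer: VP-109808 expires on the earlier of 21 April 2017 and 28 April 2015.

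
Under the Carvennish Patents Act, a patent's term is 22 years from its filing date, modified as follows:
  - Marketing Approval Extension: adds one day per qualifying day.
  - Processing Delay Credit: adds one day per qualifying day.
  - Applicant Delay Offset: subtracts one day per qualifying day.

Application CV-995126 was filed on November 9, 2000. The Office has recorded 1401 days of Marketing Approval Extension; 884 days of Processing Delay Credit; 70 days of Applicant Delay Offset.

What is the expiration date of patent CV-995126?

December 2, 2028

Base term: filing date + 22 years → 9 November 2022.
Marketing Approval Extension: +1401 days → 10 September 2026.
Processing Delay Credit: +884 days → 10 February 2029.
Applicant Delay Offset: −70 days → 2 December 2028.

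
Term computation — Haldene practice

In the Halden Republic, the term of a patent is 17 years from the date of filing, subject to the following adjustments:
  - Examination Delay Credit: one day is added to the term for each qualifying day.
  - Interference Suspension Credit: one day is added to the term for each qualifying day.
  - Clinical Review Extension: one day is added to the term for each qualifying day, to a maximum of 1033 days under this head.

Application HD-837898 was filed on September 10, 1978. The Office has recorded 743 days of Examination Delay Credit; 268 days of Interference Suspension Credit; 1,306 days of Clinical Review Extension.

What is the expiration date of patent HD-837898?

Base term: filing date + 17 years → 10 September 1995.
Examination Delay Credit: +743 days → 22 September 1997.
Interference Suspension Credit: +268 days → 17 June 1998.
Clinical Review Extension: 1306 days claimed exceeds the 1033-day cap, so +1033 days → 15 April 2001.

April 15, 2001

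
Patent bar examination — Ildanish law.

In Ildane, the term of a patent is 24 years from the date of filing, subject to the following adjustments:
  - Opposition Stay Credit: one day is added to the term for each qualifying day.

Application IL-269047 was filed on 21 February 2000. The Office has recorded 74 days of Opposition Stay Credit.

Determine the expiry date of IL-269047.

Base term: filing date + 24 years → 21 February 2024.
Opposition Stay Credit: +74 days → 5 May 2024.

2024-05-05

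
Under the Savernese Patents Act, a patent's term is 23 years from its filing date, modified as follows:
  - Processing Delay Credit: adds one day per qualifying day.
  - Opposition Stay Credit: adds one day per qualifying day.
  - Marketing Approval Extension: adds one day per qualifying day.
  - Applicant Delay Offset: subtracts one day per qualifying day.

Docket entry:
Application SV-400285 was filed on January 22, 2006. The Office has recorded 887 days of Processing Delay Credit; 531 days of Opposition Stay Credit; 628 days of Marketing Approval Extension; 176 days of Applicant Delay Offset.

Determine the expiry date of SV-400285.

March 7, 2034

Base term: filing date + 23 years → 22 January 2029.
Processing Delay Credit: +887 days → 28 June 2031.
Opposition Stay Credit: +531 days → 10 December 2032.
Marketing Approval Extension: +628 days → 30 August 2034.
Applicant Delay Offset: −176 days → 7 March 2034.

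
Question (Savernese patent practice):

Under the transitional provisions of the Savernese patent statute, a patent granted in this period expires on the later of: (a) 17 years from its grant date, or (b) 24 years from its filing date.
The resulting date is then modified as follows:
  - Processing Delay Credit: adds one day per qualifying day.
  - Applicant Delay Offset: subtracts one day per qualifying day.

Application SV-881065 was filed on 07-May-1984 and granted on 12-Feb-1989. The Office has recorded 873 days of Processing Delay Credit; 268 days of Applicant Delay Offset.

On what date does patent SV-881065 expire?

January 2, 2010

(a) grant + 17 years → 12 February 2006.
(b) filing + 24 years → 7 May 2008.
Later of the two: 7 May 2008.
Processing Delay Credit: +873 days → 27 September 2010.
Applicant Delay Offset: −268 days → 2 January 2010.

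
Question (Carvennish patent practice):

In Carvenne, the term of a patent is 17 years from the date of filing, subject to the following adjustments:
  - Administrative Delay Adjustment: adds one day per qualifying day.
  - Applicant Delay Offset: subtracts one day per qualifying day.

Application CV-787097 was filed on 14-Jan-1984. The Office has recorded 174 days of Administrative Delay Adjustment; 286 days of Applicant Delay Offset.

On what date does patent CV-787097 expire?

Base term: filing date + 17 years → 14 January 2001.
Administrative Delay Adjustment: +174 days → 7 July 2001.
Applicant Delay Offset: −286 days → 24 September 2000.

2000-09-24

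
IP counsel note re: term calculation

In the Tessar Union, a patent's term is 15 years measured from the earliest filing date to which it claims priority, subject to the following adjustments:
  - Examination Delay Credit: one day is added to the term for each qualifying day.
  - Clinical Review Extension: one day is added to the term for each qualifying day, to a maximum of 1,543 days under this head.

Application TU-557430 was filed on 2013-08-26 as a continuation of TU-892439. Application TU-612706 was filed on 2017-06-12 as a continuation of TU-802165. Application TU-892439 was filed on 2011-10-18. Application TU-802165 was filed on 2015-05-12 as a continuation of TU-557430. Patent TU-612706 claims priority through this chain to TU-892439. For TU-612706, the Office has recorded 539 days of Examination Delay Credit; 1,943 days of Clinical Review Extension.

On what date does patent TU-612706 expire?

Earliest priority filing: 18 October 2011.
Base term: 18 October 2011 + 15 years → 18 October 2026.
Examination Delay Credit: +539 days → 9 April 2028.
Clinical Review Extension: 1943 days claimed exceeds the 1543-day cap, so +1543 days → 30 June 2032.

June 30, 2032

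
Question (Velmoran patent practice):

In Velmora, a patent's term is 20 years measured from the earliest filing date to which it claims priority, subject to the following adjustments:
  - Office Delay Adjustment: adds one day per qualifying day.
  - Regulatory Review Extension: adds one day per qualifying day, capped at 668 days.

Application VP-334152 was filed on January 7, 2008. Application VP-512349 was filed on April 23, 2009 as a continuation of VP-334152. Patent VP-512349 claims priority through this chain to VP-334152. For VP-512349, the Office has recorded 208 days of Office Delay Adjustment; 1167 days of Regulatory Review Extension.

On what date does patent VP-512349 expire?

Earliest priority filing: 7 January 2008.
Base term: 7 January 2008 + 20 years → 7 January 2028.
Office Delay Adjustment: +208 days → 2 August 2028.
Regulatory Review Extension: 1167 days claimed exceeds the 668-day cap, so +668 days → 1 June 2030.

2030-06-01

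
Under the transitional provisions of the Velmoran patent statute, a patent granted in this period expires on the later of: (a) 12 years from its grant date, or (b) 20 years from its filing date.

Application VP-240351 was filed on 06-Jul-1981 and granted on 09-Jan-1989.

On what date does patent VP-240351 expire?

2001-07-06

(a) grant + 12 years → 9 January 2001.
(b) filing + 20 years → 6 July 2001.
Later of the two: 6 July 2001.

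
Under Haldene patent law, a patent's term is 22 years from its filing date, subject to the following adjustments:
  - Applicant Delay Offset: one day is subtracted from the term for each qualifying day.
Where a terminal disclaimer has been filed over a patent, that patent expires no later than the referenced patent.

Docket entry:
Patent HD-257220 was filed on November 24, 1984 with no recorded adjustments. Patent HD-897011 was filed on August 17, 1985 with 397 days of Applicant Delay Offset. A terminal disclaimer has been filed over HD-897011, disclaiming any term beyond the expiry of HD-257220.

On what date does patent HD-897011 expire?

2006-07-16

Natural term of HD-897011:
  Base: filing + 22 years → 17 August 2007.
  Applicant Delay Offset: −397 days → 16 July 2006.
Expiry of referenced patent HD-257220:
  Base: filing + 22 years → 24 November 2006.
Terminal disclaimer: HD-897011 expires on the earlier of 16 July 2006 and 24 November 2006.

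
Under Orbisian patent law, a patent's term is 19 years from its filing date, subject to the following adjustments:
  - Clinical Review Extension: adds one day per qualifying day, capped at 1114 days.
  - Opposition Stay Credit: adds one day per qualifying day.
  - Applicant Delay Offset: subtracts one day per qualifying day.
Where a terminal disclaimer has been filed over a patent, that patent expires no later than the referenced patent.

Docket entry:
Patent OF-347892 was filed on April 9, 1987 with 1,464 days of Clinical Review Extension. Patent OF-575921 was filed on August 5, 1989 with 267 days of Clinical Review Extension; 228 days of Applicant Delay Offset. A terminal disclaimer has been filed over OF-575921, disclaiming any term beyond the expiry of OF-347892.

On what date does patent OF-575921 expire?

Natural term of OF-575921:
  Base: filing + 19 years → 5 August 2008.
  Clinical Review Extension: 267 days (within the 1114-day cap) → +267 days → 29 April 2009.
  Applicant Delay Offset: −228 days → 13 September 2008.
Expiry of referenced patent OF-347892:
  Base: filing + 19 years → 9 April 2006.
  Clinical Review Extension: 1464 days claimed exceeds the 1114-day cap, so +1114 days → 27 April 2009.
Terminal disclaimer: OF-575921 expires on the earlier of 13 September 2008 and 27 April 2009.

2008-09-13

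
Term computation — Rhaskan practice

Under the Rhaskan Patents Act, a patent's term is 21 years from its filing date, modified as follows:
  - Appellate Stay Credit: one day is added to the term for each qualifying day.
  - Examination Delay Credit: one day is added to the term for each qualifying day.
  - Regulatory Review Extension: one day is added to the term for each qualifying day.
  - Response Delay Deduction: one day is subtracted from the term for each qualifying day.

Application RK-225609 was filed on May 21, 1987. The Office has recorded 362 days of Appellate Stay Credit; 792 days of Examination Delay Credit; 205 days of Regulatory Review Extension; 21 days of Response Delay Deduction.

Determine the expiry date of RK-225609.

2012-01-19

Base term: filing date + 21 years → 21 May 2008.
Appellate Stay Credit: +362 days → 18 May 2009.
Examination Delay Credit: +792 days → 19 July 2011.
Regulatory Review Extension: +205 days → 9 February 2012.
Response Delay Deduction: −21 days → 19 January 2012.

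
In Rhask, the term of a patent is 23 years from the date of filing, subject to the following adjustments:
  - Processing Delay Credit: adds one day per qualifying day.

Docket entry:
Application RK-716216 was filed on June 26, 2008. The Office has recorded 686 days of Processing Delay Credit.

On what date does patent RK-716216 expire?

Base term: filing date + 23 years → 26 June 2031.
Processing Delay Credit: +686 days → 12 May 2033.

2033-05-12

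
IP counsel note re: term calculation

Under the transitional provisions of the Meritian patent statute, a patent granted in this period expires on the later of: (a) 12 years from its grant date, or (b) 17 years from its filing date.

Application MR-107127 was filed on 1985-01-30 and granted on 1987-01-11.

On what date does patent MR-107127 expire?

2002-01-30

(a) grant + 12 years → 11 January 1999.
(b) filing + 17 years → 30 January 2002.
Later of the two: 30 January 2002.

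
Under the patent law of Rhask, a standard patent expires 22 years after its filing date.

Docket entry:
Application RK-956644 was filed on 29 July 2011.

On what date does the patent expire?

July 29, 2033

Filing date + 22 years → 29 July 2033.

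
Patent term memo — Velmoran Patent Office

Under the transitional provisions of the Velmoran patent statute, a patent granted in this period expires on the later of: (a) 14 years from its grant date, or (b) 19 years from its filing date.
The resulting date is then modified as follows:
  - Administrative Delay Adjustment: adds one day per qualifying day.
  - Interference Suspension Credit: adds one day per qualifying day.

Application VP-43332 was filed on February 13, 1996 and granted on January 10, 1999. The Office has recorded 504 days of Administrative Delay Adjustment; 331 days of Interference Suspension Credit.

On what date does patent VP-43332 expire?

2017-05-28

(a) grant + 14 years → 10 January 2013.
(b) filing + 19 years → 13 February 2015.
Later of the two: 13 February 2015.
Administrative Delay Adjustment: +504 days → 1 July 2016.
Interference Suspension Credit: +331 days → 28 May 2017.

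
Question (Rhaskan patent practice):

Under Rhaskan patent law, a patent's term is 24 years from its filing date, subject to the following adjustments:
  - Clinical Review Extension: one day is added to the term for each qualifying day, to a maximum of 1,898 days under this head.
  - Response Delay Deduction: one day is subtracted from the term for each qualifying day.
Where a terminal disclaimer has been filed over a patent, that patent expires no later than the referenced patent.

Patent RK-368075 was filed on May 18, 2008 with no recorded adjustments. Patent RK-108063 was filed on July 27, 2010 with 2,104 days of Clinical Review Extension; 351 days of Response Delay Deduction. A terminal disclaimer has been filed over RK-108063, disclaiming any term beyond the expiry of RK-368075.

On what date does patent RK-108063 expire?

Natural term of RK-108063:
  Base: filing + 24 years → 27 July 2034.
  Clinical Review Extension: 2104 days claimed exceeds the 1898-day cap, so +1898 days → 7 October 2039.
  Response Delay Deduction: −351 days → 21 October 2038.
Expiry of referenced patent RK-368075:
  Base: filing + 24 years → 18 May 2032.
Terminal disclaimer: RK-108063 expires on the earlier of 21 October 2038 and 18 May 2032.

May 18, 2032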